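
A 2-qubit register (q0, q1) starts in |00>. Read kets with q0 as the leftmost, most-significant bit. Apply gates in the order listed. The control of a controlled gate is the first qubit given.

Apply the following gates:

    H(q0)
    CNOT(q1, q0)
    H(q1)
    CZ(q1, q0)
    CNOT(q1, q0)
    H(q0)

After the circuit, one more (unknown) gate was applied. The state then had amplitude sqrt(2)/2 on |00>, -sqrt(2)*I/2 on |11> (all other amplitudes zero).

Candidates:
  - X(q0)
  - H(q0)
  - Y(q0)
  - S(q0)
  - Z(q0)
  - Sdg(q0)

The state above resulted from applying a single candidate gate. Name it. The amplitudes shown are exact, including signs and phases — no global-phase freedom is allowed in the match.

It was S(q0) that produced the state shown.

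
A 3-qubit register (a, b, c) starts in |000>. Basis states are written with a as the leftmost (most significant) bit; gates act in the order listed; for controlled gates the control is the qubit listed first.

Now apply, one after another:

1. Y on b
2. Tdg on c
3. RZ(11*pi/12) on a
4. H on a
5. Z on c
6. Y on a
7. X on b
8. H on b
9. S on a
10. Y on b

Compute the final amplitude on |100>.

The amplitude on |100> is exp(13*I*pi/24)/2.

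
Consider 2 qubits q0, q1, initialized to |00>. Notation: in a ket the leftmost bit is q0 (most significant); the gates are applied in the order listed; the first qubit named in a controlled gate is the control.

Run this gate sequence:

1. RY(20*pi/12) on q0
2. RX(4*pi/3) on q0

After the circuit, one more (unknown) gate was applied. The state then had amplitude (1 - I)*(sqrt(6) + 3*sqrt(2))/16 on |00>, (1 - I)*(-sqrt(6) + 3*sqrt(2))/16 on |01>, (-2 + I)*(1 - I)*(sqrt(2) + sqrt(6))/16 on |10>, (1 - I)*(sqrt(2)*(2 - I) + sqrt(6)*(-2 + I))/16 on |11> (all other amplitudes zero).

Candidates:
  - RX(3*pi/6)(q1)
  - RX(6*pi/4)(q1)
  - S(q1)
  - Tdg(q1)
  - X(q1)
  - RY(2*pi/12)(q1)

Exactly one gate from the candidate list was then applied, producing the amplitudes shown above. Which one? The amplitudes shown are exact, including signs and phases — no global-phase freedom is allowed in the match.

The unique candidate consistent with the amplitudes is RY(2*pi/12)(q1).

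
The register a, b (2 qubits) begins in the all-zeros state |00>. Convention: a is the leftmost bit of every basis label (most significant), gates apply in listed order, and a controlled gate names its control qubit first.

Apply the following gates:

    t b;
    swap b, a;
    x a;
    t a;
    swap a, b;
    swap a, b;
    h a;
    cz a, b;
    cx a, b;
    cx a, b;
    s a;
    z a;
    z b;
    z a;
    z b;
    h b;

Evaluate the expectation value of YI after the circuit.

The observable YI averages to -1. Key observation: gates 5-6 undo each other exactly, leaving only the rest of the circuit to track.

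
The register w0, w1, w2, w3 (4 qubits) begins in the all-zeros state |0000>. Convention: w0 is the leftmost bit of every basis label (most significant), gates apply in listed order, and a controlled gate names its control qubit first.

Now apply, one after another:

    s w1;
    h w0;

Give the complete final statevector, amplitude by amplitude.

After the circuit, the state carries amplitude sqrt(2)/2 on |0000>, sqrt(2)/2 on |1000>, and 0 on every other basis state.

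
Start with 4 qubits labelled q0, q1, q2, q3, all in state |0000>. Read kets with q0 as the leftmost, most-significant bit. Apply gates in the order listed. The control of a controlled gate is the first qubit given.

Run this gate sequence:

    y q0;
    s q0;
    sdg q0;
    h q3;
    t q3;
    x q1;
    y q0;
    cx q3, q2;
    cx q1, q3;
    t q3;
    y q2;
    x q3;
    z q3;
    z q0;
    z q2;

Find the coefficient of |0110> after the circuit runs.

The amplitude on |0110> is -sqrt(2)*exp(3*I*pi/4)/2. Key observation: the block from step 2 through step 3 cancels to the identity and can be dropped.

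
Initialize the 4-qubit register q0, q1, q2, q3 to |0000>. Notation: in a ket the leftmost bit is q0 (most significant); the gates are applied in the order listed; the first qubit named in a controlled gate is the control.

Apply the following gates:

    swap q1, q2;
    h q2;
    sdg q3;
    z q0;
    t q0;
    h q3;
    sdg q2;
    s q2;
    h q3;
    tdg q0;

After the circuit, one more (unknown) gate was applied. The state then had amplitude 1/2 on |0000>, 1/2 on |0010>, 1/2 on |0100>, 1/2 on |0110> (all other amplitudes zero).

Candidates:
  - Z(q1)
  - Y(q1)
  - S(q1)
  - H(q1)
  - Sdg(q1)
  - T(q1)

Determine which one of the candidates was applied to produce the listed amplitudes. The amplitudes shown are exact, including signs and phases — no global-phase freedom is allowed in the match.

The unique candidate consistent with the amplitudes is H(q1). Key observation: steps 5-10 multiply out to the identity, so the circuit reduces to the remaining gates.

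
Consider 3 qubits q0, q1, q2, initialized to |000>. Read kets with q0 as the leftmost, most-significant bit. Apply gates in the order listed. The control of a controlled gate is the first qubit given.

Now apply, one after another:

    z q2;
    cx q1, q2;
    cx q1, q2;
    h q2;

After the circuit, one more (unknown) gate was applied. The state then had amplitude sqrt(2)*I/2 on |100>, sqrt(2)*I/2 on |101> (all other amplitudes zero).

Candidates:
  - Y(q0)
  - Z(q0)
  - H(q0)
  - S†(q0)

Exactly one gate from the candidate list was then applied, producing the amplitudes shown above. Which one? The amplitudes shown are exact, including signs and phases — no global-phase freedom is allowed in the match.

The applied gate was Y(q0). Key observation: steps 2-3 multiply out to the identity, so the circuit reduces to the remaining gates.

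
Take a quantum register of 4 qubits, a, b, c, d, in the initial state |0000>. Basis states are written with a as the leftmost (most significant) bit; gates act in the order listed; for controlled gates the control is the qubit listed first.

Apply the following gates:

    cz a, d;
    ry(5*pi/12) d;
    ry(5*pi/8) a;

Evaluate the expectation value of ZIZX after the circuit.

The expectation value of ZIZX is -sqrt(6)*sin(5*pi/16)**2/4 - sqrt(1/2 - sqrt(2)/4)*sqrt(sqrt(2)/4 + 1/2)*sin(5*pi/16)**2 + sqrt(1/2 - sqrt(2)/4)*sqrt(sqrt(2)/4 + 1/2)*cos(5*pi/16)**2 + sqrt(6)*cos(5*pi/16)**2/4.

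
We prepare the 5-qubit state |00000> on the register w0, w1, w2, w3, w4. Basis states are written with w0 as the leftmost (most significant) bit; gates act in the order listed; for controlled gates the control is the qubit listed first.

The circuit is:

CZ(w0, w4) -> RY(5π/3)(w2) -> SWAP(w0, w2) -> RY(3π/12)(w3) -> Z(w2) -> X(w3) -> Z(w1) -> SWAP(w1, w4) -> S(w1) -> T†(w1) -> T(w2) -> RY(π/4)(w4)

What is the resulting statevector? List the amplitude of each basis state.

The resulting statevector has amplitude -sqrt(6)/8 on |00000>, -sqrt(3)/4 + sqrt(6)/8 on |00001>, -sqrt(3)/4 - sqrt(6)/8 on |00010>, -sqrt(6)/8 on |00011>, sqrt(2)/8 on |10000>, 1/4 - sqrt(2)/8 on |10001>, sqrt(2)/8 + 1/4 on |10010>, sqrt(2)/8 on |10011>, and 0 on every other basis state.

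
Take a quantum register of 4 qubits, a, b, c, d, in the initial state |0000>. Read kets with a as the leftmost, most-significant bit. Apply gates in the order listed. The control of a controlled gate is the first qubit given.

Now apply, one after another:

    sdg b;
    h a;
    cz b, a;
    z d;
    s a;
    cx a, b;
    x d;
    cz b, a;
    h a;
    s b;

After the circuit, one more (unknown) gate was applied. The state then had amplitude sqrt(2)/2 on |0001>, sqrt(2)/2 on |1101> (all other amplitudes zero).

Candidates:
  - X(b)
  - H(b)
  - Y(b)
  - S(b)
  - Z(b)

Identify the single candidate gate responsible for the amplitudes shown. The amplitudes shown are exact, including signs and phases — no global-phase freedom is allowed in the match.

It was H(b) that produced the state shown.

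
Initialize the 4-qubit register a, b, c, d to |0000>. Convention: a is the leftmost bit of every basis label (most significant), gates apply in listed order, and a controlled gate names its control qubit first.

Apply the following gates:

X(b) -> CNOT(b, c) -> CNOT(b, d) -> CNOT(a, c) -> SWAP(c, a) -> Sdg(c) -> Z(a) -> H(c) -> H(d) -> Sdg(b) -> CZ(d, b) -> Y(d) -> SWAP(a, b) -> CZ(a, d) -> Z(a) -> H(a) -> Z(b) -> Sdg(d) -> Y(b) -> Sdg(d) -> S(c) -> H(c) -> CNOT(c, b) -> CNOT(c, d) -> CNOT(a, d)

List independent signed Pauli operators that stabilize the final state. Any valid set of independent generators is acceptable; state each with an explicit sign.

The stabilizer group can be generated by +XIII, +IXYI, -IIIX, +IZZI, among other valid generating sets.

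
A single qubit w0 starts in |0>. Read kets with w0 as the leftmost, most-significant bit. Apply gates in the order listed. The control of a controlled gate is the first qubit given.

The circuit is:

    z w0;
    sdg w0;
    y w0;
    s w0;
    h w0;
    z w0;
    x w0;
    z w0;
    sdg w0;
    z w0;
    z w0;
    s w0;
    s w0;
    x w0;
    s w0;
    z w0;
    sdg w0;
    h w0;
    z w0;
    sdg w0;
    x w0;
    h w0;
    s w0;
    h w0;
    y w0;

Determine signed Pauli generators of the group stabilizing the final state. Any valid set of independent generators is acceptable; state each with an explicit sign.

The final state is stabilized by the group generated by +X; other independent generating sets are equally valid.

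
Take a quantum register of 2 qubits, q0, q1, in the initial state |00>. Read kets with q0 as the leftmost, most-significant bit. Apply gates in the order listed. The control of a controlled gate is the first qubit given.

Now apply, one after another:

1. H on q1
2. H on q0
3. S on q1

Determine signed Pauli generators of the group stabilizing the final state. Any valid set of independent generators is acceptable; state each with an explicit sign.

One valid set of independent stabilizer generators is +XI, +IY (any independent generating set of the same group is equally correct).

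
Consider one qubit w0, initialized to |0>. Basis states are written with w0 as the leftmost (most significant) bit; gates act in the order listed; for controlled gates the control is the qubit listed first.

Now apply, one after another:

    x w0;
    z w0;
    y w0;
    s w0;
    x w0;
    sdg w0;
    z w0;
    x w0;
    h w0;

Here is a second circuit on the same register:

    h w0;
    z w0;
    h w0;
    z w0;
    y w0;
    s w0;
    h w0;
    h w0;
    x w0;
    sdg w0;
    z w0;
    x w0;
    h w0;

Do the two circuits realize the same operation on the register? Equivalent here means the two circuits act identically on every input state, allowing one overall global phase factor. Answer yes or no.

Yes: on every input state the two circuits agree up to one overall phase factor.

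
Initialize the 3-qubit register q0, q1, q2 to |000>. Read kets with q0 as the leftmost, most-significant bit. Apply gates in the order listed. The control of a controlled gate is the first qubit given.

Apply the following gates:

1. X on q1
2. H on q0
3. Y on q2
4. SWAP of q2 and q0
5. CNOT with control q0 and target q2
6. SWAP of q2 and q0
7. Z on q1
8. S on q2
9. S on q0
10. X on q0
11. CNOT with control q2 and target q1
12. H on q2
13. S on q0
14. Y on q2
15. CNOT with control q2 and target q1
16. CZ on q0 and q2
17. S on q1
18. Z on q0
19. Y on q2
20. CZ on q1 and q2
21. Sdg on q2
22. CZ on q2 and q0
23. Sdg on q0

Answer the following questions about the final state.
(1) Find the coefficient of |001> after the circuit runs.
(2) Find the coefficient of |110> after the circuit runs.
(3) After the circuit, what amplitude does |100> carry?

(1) The final state's coefficient on |001> equals -1/2.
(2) |110> carries amplitude I/2 in the final state.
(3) The final state's coefficient on |100> equals 0.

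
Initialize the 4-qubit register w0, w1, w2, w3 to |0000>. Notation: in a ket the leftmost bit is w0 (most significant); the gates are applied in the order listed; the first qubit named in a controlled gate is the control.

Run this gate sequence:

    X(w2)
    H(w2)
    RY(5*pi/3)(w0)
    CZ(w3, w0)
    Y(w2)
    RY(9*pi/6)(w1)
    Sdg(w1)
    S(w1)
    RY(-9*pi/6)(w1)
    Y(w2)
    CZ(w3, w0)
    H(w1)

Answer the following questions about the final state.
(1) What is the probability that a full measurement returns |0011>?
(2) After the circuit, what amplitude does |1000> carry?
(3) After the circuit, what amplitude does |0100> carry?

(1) The probability of measuring |0011> is 0.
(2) The amplitude on |1000> is 1/4.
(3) The amplitude on |0100> is -sqrt(3)/4.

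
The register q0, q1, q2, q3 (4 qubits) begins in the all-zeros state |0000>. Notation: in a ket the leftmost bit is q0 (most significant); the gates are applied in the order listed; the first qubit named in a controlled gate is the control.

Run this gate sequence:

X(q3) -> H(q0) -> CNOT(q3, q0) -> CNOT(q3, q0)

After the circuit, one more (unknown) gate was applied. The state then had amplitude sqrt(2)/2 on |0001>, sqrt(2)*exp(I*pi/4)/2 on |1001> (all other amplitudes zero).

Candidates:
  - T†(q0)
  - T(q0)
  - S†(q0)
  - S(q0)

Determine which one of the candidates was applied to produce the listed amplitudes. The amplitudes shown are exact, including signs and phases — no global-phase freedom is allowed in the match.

It was T(q0) that produced the state shown.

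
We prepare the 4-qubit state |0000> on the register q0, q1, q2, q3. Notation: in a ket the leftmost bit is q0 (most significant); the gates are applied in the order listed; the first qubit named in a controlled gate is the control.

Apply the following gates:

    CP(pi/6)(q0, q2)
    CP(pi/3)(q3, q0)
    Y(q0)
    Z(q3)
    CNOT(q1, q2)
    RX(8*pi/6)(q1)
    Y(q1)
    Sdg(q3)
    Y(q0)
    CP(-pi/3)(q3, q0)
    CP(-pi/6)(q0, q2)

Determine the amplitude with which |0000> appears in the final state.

|0000> carries amplitude -sqrt(3)/2 in the final state.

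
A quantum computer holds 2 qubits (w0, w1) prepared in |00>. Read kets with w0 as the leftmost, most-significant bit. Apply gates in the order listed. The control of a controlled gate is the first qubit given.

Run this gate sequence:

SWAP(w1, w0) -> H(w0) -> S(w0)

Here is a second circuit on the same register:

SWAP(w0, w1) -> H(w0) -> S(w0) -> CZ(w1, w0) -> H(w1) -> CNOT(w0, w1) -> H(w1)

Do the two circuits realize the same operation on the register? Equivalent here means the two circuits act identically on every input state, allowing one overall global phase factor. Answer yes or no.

Yes — the two circuits implement the same unitary up to a global phase.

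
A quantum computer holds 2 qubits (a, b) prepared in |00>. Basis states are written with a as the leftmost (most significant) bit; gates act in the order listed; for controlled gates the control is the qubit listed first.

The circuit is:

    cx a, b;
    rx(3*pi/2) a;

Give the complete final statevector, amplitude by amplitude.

The resulting statevector has amplitude -sqrt(2)/2 on |00>, 0 on |01>, -sqrt(2)*I/2 on |10>, 0 on |11>.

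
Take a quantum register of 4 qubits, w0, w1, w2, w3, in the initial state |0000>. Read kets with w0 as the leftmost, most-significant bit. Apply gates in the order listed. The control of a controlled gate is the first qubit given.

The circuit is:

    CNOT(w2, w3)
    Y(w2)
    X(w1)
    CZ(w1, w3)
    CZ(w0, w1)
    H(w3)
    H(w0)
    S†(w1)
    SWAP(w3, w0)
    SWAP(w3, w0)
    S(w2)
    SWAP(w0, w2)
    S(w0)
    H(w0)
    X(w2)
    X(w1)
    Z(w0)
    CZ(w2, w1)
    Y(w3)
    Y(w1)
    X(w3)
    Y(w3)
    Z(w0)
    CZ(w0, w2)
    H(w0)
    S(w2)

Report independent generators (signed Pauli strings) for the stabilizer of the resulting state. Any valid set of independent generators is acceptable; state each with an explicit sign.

The final state is stabilized by the group generated by +XIYI, +IIIX, -ZIZI, -IZII; other independent generating sets are equally valid.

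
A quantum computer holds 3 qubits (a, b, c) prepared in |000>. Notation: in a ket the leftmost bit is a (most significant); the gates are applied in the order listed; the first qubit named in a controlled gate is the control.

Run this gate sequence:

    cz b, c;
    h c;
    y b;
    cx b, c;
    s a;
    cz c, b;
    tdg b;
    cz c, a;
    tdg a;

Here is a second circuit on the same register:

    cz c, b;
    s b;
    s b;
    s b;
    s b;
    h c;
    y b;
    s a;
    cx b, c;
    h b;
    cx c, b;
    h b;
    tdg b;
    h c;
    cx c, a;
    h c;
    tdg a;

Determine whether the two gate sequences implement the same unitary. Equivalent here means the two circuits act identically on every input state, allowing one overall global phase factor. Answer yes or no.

No — the two circuits implement different unitaries, even allowing a global phase.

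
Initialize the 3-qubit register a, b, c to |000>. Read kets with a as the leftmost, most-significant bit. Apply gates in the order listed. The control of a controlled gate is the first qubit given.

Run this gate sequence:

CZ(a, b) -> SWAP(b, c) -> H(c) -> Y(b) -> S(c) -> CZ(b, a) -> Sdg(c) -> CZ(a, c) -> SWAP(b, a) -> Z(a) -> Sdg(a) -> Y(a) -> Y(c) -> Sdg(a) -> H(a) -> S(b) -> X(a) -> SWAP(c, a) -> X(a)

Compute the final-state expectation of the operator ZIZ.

In the final state, ZIZ has expectation 0.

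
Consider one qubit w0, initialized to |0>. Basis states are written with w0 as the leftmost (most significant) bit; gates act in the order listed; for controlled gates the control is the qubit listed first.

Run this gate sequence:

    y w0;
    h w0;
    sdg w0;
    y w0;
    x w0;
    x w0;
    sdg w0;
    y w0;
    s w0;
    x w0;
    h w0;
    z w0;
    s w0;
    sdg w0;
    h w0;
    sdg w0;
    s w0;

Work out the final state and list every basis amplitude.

The resulting statevector has amplitude sqrt(2)/2 on |0>, -sqrt(2)*I/2 on |1>.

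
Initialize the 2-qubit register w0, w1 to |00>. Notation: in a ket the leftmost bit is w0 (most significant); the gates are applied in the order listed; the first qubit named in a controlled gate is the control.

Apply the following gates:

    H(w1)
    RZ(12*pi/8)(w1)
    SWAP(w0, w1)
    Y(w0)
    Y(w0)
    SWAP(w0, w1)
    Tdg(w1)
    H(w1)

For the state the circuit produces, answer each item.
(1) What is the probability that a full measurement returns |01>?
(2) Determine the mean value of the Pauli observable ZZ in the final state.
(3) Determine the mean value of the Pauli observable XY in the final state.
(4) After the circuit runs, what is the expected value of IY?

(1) Outcome |01> occurs with probability sqrt(2)/4 + 1/2. Key observation: the block from step 3 through step 6 cancels to the identity and can be dropped.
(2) The observable ZZ averages to -sqrt(2)/2.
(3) The observable XY averages to 0.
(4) The expectation value of IY is sqrt(2)/2.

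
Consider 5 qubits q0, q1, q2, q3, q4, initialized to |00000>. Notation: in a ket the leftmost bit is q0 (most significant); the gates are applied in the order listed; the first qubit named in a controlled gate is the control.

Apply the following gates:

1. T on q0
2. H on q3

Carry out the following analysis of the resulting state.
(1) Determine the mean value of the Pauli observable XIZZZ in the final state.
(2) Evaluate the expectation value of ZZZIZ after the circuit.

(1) In the final state, XIZZZ has expectation 0.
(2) The expectation value of ZZZIZ is 1.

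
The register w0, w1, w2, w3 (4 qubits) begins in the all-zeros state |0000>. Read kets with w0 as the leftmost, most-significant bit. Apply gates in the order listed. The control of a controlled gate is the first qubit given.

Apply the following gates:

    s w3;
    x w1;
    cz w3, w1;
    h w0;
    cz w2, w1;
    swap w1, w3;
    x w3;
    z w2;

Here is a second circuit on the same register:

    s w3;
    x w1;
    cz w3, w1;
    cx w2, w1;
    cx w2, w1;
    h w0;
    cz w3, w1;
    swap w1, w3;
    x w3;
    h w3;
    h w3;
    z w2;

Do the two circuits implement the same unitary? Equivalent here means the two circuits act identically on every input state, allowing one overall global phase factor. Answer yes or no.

No: there is an input state on which the two circuits produce genuinely different outputs (not merely differing by a phase).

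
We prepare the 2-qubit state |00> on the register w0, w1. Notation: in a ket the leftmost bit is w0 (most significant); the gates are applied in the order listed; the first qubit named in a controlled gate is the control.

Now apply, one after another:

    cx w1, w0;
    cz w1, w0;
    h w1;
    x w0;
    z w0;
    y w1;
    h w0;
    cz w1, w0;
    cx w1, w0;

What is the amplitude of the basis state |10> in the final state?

The amplitude on |10> is -I/2.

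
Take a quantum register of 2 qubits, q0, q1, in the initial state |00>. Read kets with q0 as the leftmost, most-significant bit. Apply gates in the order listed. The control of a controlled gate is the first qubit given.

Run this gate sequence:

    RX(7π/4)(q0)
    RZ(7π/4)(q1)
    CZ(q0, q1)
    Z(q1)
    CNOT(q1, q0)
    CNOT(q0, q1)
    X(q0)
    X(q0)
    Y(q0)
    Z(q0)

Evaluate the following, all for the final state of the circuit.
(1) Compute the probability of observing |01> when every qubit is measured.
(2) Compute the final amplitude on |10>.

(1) Outcome |01> occurs with probability 1/2 - sqrt(2)/4. Key observation: the block from step 7 through step 8 cancels to the identity and can be dropped.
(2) The final state's coefficient on |10> equals -sqrt(sqrt(2) + 2)*exp(5*I*pi/8)/2.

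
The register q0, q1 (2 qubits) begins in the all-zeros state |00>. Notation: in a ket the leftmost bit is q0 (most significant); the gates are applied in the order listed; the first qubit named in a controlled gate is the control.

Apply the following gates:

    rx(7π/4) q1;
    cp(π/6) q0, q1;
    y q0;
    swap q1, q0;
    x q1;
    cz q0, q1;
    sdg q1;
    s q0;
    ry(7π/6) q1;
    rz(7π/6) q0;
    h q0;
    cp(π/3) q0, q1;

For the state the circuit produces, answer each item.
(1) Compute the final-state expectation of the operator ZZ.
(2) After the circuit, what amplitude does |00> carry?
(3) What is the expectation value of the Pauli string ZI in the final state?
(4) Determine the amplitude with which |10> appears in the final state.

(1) In the final state, ZZ has expectation -3*sqrt(2)/8.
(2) The amplitude on |00> is (-sqrt(2 - sqrt(2))/8 + sqrt(6 - 3*sqrt(2))/8 - sqrt(3*sqrt(2) + 6)*exp(5*I*pi/6)/8 + sqrt(sqrt(2) + 2)*exp(5*I*pi/6)/8)*exp(I*pi/12).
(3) The observable ZI averages to sqrt(6)/4.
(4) The amplitude on |10> is (-sqrt(6 - 3*sqrt(2))/8 + sqrt(2 - sqrt(2))/8 - sqrt(3*sqrt(2) + 6)*exp(5*I*pi/6)/8 + sqrt(sqrt(2) + 2)*exp(5*I*pi/6)/8)*exp(I*pi/12).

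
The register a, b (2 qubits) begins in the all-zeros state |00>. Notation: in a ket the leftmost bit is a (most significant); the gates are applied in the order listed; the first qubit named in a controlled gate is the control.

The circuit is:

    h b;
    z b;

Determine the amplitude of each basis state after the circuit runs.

The final amplitudes are sqrt(2)/2 on |00>, -sqrt(2)/2 on |01>, 0 on |10>, 0 on |11>.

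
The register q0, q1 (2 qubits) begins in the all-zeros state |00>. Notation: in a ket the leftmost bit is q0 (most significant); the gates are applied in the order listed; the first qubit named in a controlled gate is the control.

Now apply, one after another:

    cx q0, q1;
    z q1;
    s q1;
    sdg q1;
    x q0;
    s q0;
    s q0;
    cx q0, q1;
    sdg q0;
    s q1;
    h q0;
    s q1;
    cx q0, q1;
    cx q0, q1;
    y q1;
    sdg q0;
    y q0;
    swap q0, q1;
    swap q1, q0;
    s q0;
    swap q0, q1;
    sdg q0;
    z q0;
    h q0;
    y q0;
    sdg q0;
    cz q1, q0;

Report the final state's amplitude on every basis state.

The resulting statevector has amplitude I/2 on |00>, -I/2 on |01>, -1/2 on |10>, -1/2 on |11>. Key observation: steps 13-14 multiply out to the identity, so the circuit reduces to the remaining gates.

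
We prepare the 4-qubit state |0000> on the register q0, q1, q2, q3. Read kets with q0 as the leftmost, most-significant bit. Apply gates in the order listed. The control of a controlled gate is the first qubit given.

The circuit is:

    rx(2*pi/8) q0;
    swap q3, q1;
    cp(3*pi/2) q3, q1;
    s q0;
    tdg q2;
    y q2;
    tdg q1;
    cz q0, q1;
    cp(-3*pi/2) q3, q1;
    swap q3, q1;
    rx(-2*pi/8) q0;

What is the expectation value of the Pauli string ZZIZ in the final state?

The expectation value of ZZIZ is 1/2.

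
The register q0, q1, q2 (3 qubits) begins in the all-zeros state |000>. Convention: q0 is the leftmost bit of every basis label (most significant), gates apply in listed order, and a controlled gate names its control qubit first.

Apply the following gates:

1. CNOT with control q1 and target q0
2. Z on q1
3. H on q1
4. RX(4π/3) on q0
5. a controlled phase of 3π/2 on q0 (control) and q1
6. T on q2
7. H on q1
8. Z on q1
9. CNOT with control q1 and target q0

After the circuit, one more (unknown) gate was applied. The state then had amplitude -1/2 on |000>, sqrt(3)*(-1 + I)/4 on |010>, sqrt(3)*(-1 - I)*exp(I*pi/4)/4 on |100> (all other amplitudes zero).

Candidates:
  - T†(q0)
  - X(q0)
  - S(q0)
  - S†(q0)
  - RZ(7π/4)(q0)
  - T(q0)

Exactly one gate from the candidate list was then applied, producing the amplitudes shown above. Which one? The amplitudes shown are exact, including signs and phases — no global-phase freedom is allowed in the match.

The unique candidate consistent with the amplitudes is T(q0).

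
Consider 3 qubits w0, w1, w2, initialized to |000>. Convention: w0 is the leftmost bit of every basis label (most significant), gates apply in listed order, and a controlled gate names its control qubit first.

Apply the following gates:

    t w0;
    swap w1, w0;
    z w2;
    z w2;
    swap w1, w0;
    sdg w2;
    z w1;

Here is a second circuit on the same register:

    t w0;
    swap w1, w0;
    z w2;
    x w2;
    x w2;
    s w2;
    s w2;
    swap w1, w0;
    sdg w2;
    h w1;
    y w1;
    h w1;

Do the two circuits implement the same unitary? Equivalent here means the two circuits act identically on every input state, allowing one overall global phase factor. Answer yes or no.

No — the two circuits implement different unitaries, even allowing a global phase.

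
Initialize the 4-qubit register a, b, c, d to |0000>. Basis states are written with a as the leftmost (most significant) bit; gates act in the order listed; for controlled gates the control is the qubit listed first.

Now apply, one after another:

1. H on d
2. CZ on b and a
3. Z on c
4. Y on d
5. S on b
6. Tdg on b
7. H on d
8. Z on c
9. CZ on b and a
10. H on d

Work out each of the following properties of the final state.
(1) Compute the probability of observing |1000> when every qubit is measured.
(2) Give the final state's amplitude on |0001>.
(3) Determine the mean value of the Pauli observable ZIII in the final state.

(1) The probability of measuring |1000> is 0.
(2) |0001> carries amplitude sqrt(2)*I/2 in the final state.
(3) The observable ZIII averages to 1.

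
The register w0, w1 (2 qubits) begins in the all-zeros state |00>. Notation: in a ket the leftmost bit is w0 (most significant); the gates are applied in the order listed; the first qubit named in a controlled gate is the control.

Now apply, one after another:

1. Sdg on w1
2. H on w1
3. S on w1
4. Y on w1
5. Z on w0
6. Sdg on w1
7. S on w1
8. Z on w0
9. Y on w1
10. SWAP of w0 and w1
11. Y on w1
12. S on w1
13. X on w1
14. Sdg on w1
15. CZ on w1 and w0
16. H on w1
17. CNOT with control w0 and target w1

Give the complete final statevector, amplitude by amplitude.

After the circuit, the state carries amplitude -1/2 on |00>, -1/2 on |01>, -I/2 on |10>, -I/2 on |11>. Key observation: steps 4-9 multiply out to the identity, so the circuit reduces to the remaining gates.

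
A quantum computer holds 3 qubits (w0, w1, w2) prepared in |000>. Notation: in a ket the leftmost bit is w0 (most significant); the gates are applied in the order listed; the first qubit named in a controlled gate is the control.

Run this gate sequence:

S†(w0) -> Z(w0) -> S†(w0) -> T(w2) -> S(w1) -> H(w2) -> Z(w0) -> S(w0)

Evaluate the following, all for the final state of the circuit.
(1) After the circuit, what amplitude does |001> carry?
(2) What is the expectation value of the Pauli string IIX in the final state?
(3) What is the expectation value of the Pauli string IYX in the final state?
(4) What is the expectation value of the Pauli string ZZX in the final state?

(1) The amplitude on |001> is sqrt(2)/2.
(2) In the final state, IIX has expectation 1.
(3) In the final state, IYX has expectation 0.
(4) The observable ZZX averages to 1.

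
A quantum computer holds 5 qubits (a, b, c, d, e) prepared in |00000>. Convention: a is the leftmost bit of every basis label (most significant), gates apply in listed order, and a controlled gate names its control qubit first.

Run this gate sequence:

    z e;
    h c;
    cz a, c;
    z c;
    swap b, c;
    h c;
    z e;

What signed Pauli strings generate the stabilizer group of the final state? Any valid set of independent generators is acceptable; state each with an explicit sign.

The final state is stabilized by the group generated by -IXIII, +IIXII, +ZIIII, +IIIZI, +IIIIZ; other independent generating sets are equally valid.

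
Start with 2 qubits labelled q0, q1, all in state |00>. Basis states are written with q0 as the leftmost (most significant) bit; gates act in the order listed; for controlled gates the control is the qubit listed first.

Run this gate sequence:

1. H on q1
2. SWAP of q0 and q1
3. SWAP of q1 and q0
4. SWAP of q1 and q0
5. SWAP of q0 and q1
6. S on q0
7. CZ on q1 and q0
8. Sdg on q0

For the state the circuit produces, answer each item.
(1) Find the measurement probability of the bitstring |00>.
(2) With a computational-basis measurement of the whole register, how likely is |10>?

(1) Outcome |00> occurs with probability 1/2. Key observation: the block from step 2 through step 5 cancels to the identity and can be dropped.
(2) A full measurement returns |10> with probability 0.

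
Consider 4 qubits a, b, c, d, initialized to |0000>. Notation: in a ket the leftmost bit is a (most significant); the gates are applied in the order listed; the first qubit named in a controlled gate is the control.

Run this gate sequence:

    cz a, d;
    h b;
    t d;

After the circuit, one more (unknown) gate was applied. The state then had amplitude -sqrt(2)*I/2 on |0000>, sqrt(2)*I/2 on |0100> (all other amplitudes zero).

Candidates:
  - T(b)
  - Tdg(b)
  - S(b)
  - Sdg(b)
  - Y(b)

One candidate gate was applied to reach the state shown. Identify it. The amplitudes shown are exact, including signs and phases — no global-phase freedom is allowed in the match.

It was Y(b) that produced the state shown.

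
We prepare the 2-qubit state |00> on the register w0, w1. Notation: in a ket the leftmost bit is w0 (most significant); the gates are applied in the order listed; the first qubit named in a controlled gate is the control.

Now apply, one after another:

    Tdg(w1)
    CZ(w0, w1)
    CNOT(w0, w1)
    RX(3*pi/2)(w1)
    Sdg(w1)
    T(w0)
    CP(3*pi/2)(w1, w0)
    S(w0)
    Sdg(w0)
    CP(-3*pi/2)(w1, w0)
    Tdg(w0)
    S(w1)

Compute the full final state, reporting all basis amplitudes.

The resulting statevector has amplitude -sqrt(2)/2 on |00>, -sqrt(2)*I/2 on |01>, 0 on |10>, 0 on |11>. Key observation: the block from step 5 through step 12 cancels to the identity and can be dropped.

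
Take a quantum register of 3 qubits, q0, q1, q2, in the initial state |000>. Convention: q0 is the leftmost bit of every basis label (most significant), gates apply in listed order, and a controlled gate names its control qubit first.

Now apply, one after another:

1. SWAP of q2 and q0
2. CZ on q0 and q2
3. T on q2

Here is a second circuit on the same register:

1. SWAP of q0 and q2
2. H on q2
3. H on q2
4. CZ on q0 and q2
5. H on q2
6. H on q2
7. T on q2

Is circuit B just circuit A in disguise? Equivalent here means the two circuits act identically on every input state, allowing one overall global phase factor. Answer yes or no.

Yes — the two circuits implement the same unitary up to a global phase.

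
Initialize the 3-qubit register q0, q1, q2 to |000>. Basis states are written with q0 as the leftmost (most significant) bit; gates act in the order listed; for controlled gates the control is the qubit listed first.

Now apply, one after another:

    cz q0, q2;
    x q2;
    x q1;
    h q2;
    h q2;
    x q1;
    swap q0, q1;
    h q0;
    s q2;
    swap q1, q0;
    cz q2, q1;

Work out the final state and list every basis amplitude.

After the circuit, the state carries amplitude sqrt(2)*I/2 on |001>, -sqrt(2)*I/2 on |011>, and 0 on every other basis state. Key observation: steps 3-6 multiply out to the identity, so the circuit reduces to the remaining gates.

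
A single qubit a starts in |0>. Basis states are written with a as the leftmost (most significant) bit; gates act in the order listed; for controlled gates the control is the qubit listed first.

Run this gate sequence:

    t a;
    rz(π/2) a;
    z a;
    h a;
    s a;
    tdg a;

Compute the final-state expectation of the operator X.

The observable X averages to sqrt(2)/2.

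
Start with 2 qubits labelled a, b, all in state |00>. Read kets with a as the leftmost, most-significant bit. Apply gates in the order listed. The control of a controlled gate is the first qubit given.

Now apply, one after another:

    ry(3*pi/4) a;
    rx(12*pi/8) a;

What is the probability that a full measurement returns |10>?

Outcome |10> occurs with probability 1/2.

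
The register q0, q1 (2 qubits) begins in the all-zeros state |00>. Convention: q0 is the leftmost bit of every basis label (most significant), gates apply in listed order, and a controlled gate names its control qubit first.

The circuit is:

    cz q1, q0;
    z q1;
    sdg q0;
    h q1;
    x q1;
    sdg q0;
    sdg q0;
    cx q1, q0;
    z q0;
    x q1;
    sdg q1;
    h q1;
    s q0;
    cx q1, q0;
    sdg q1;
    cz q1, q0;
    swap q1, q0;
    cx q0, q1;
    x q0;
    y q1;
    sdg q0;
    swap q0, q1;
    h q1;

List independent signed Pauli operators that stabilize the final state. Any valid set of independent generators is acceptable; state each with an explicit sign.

The final state is stabilized by the group generated by -XI, +IZ; other independent generating sets are equally valid.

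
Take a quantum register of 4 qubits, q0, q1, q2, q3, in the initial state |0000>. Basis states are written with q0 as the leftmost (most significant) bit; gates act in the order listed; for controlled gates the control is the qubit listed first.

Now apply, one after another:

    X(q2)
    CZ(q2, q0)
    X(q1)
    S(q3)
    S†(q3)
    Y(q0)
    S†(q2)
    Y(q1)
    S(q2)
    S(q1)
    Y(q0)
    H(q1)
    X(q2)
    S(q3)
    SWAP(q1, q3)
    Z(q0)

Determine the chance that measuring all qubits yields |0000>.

Outcome |0000> occurs with probability 1/2.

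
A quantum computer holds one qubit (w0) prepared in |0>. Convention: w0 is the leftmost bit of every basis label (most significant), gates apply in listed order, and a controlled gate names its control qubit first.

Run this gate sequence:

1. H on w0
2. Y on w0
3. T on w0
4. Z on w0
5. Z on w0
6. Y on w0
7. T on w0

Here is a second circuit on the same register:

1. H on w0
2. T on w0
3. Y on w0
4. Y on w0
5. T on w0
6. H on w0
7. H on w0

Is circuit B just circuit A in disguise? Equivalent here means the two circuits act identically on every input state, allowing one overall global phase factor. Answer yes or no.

No — the two circuits implement different unitaries, even allowing a global phase.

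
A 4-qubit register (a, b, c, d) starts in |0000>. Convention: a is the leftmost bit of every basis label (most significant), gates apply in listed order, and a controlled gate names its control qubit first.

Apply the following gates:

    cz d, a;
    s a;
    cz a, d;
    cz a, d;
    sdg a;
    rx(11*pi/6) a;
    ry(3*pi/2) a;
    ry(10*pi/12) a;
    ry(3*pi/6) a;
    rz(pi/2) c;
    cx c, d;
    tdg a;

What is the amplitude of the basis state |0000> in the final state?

|0000> carries amplitude (-1 + I)*exp(3*I*pi/4)/4 in the final state.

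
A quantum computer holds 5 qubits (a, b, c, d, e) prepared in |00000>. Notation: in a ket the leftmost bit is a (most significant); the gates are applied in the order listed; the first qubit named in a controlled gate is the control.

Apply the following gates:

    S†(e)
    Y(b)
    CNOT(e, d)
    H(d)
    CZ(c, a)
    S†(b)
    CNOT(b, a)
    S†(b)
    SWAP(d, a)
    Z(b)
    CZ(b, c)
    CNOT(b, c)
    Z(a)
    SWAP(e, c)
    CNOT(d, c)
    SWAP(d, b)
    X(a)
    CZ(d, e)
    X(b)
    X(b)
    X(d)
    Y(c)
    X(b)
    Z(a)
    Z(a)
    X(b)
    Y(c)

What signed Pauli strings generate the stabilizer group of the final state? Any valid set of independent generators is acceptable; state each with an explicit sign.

The stabilizer group can be generated by -XIIII, -IZIII, -IIZII, +IIIZI, -IIIIZ, among other valid generating sets. Key observation: steps 22-27 multiply out to the identity, so the circuit reduces to the remaining gates.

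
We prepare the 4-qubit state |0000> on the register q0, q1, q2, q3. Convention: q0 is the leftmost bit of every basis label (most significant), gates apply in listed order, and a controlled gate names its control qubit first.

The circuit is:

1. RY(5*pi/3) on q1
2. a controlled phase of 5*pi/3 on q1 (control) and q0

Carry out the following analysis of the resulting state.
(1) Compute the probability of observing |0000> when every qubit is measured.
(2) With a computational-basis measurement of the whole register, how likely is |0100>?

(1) The probability of measuring |0000> is 3/4.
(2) A full measurement returns |0100> with probability 1/4.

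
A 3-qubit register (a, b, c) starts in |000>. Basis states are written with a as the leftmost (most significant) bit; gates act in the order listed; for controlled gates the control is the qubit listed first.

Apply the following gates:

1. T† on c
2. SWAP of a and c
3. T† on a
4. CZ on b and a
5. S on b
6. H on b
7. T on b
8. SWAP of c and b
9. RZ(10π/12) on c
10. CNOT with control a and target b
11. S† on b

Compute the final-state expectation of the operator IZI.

The expectation value of IZI is 1.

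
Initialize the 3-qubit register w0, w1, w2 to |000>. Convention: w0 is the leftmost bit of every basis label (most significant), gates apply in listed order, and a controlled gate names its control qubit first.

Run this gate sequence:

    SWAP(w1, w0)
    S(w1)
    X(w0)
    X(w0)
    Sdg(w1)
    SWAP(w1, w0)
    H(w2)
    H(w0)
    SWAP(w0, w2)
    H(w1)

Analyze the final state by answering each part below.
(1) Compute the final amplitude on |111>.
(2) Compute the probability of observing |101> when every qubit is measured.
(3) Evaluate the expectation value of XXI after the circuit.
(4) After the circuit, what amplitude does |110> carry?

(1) The amplitude on |111> is sqrt(2)/4. Key observation: steps 1-6 multiply out to the identity, so the circuit reduces to the remaining gates.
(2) A full measurement returns |101> with probability 1/8.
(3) The observable XXI averages to 1.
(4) |110> carries amplitude sqrt(2)/4 in the final state.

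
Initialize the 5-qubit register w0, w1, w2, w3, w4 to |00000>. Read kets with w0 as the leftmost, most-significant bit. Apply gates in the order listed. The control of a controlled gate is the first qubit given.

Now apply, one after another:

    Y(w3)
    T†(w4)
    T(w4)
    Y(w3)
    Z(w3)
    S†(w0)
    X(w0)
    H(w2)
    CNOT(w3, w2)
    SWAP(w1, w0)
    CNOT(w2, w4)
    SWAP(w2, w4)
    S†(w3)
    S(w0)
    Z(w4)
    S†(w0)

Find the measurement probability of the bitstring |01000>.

Outcome |01000> occurs with probability 1/2. Key observation: gates 1-4 undo each other exactly, leaving only the rest of the circuit to track.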